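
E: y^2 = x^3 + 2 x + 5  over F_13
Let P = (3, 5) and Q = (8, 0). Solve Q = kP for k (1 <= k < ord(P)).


Enumerate multiples of P until we hit Q = (8, 0):
  1P = (3, 5)
  2P = (8, 0)
Match found at i = 2.

k = 2


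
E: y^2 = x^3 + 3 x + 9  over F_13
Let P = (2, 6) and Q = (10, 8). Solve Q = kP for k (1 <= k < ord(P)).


Enumerate multiples of P until we hit Q = (10, 8):
  1P = (2, 6)
  2P = (0, 3)
  3P = (10, 8)
Match found at i = 3.

k = 3


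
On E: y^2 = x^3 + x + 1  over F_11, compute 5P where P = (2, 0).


k = 5 = 101_2 (binary, LSB first: 101)
Double-and-add from P = (2, 0):
  bit 0 = 1: acc = O + (2, 0) = (2, 0)
  bit 1 = 0: acc unchanged = (2, 0)
  bit 2 = 1: acc = (2, 0) + O = (2, 0)

5P = (2, 0)


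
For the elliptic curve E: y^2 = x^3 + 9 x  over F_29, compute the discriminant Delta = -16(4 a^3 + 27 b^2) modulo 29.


4 a^3 + 27 b^2 = 4*9^3 + 27*0^2 = 2916 + 0 = 2916
Delta = -16 * (2916) = -46656
Delta mod 29 = 5

Delta = 5 (mod 29)


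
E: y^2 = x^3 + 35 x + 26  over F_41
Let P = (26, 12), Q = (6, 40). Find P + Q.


P != Q, so use the chord formula.
s = (y2 - y1) / (x2 - x1) = (28) / (21) mod 41 = 15
x3 = s^2 - x1 - x2 mod 41 = 15^2 - 26 - 6 = 29
y3 = s (x1 - x3) - y1 mod 41 = 15 * (26 - 29) - 12 = 25

P + Q = (29, 25)


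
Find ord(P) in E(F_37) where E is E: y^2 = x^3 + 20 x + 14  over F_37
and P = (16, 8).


Compute successive multiples of P until we hit O:
  1P = (16, 8)
  2P = (14, 35)
  3P = (32, 23)
  4P = (25, 9)
  5P = (12, 13)
  6P = (36, 17)
  7P = (21, 36)
  8P = (21, 1)
  ... (continuing to 15P)
  15P = O

ord(P) = 15


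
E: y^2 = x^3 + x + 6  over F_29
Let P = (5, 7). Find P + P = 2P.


Doubling: s = (3 x1^2 + a) / (2 y1)
s = (3*5^2 + 1) / (2*7) mod 29 = 22
x3 = s^2 - 2 x1 mod 29 = 22^2 - 2*5 = 10
y3 = s (x1 - x3) - y1 mod 29 = 22 * (5 - 10) - 7 = 28

2P = (10, 28)


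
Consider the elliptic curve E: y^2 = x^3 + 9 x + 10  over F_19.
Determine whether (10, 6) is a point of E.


Check whether y^2 = x^3 + 9 x + 10 (mod 19) for (x, y) = (10, 6).
LHS: y^2 = 6^2 mod 19 = 17
RHS: x^3 + 9 x + 10 = 10^3 + 9*10 + 10 mod 19 = 17
LHS = RHS

Yes, on the curve


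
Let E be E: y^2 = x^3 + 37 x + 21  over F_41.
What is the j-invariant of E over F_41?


Delta = -16(4 a^3 + 27 b^2) mod 41 = 11
-1728 * (4 a)^3 = -1728 * (4*37)^3 mod 41 = 17
j = 17 * 11^(-1) mod 41 = 9

j = 9 (mod 41)


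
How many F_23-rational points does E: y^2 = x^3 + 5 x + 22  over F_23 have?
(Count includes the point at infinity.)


For each x in F_23, count y with y^2 = x^3 + 5 x + 22 mod 23:
  x = 3: RHS = 18, y in [8, 15]  -> 2 point(s)
  x = 7: RHS = 9, y in [3, 20]  -> 2 point(s)
  x = 12: RHS = 16, y in [4, 19]  -> 2 point(s)
  x = 16: RHS = 12, y in [9, 14]  -> 2 point(s)
  x = 17: RHS = 6, y in [11, 12]  -> 2 point(s)
  x = 20: RHS = 3, y in [7, 16]  -> 2 point(s)
  x = 21: RHS = 4, y in [2, 21]  -> 2 point(s)
  x = 22: RHS = 16, y in [4, 19]  -> 2 point(s)
Affine points: 16. Add the point at infinity: total = 17.

#E(F_23) = 17


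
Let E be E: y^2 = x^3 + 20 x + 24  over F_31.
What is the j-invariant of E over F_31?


Delta = -16(4 a^3 + 27 b^2) mod 31 = 1
-1728 * (4 a)^3 = -1728 * (4*20)^3 mod 31 = 1
j = 1 * 1^(-1) mod 31 = 1

j = 1 (mod 31)


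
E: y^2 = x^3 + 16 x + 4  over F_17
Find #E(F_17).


For each x in F_17, count y with y^2 = x^3 + 16 x + 4 mod 17:
  x = 0: RHS = 4, y in [2, 15]  -> 2 point(s)
  x = 1: RHS = 4, y in [2, 15]  -> 2 point(s)
  x = 4: RHS = 13, y in [8, 9]  -> 2 point(s)
  x = 7: RHS = 0, y in [0]  -> 1 point(s)
  x = 8: RHS = 15, y in [7, 10]  -> 2 point(s)
  x = 10: RHS = 8, y in [5, 12]  -> 2 point(s)
  x = 11: RHS = 15, y in [7, 10]  -> 2 point(s)
  x = 15: RHS = 15, y in [7, 10]  -> 2 point(s)
  x = 16: RHS = 4, y in [2, 15]  -> 2 point(s)
Affine points: 17. Add the point at infinity: total = 18.

#E(F_17) = 18


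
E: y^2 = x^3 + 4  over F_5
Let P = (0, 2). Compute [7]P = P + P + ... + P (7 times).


k = 7 = 111_2 (binary, LSB first: 111)
Double-and-add from P = (0, 2):
  bit 0 = 1: acc = O + (0, 2) = (0, 2)
  bit 1 = 1: acc = (0, 2) + (0, 3) = O
  bit 2 = 1: acc = O + (0, 2) = (0, 2)

7P = (0, 2)


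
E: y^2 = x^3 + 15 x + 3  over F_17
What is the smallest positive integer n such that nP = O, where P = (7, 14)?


Compute successive multiples of P until we hit O:
  1P = (7, 14)
  2P = (1, 11)
  3P = (5, 4)
  4P = (13, 7)
  5P = (13, 10)
  6P = (5, 13)
  7P = (1, 6)
  8P = (7, 3)
  ... (continuing to 9P)
  9P = O

ord(P) = 9


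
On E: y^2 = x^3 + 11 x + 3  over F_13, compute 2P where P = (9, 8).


Doubling: s = (3 x1^2 + a) / (2 y1)
s = (3*9^2 + 11) / (2*8) mod 13 = 11
x3 = s^2 - 2 x1 mod 13 = 11^2 - 2*9 = 12
y3 = s (x1 - x3) - y1 mod 13 = 11 * (9 - 12) - 8 = 11

2P = (12, 11)


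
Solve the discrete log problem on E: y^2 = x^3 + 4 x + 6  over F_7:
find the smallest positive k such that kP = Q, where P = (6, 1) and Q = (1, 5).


Enumerate multiples of P until we hit Q = (1, 5):
  1P = (6, 1)
  2P = (2, 6)
  3P = (1, 5)
Match found at i = 3.

k = 3


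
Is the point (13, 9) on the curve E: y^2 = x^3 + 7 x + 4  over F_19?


Check whether y^2 = x^3 + 7 x + 4 (mod 19) for (x, y) = (13, 9).
LHS: y^2 = 9^2 mod 19 = 5
RHS: x^3 + 7 x + 4 = 13^3 + 7*13 + 4 mod 19 = 12
LHS != RHS

No, not on the curve


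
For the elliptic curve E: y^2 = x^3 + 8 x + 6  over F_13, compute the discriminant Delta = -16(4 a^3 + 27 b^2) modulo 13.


4 a^3 + 27 b^2 = 4*8^3 + 27*6^2 = 2048 + 972 = 3020
Delta = -16 * (3020) = -48320
Delta mod 13 = 1

Delta = 1 (mod 13)


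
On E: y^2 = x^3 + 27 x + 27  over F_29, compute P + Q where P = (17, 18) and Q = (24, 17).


P != Q, so use the chord formula.
s = (y2 - y1) / (x2 - x1) = (28) / (7) mod 29 = 4
x3 = s^2 - x1 - x2 mod 29 = 4^2 - 17 - 24 = 4
y3 = s (x1 - x3) - y1 mod 29 = 4 * (17 - 4) - 18 = 5

P + Q = (4, 5)


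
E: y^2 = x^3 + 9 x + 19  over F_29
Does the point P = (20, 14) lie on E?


Check whether y^2 = x^3 + 9 x + 19 (mod 29) for (x, y) = (20, 14).
LHS: y^2 = 14^2 mod 29 = 22
RHS: x^3 + 9 x + 19 = 20^3 + 9*20 + 19 mod 29 = 21
LHS != RHS

No, not on the curve


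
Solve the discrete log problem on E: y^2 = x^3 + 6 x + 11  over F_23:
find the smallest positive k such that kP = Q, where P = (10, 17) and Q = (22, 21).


Enumerate multiples of P until we hit Q = (22, 21):
  1P = (10, 17)
  2P = (15, 7)
  3P = (2, 13)
  4P = (17, 14)
  5P = (22, 21)
Match found at i = 5.

k = 5


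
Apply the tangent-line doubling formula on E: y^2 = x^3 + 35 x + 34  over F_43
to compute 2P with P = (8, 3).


Doubling: s = (3 x1^2 + a) / (2 y1)
s = (3*8^2 + 35) / (2*3) mod 43 = 2
x3 = s^2 - 2 x1 mod 43 = 2^2 - 2*8 = 31
y3 = s (x1 - x3) - y1 mod 43 = 2 * (8 - 31) - 3 = 37

2P = (31, 37)


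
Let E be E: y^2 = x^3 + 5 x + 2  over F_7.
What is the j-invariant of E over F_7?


Delta = -16(4 a^3 + 27 b^2) mod 7 = 2
-1728 * (4 a)^3 = -1728 * (4*5)^3 mod 7 = 6
j = 6 * 2^(-1) mod 7 = 3

j = 3 (mod 7)


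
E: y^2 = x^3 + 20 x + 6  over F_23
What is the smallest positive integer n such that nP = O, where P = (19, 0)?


Compute successive multiples of P until we hit O:
  1P = (19, 0)
  2P = O

ord(P) = 2


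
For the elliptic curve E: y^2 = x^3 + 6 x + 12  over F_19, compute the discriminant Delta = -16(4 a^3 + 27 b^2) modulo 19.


4 a^3 + 27 b^2 = 4*6^3 + 27*12^2 = 864 + 3888 = 4752
Delta = -16 * (4752) = -76032
Delta mod 19 = 6

Delta = 6 (mod 19)


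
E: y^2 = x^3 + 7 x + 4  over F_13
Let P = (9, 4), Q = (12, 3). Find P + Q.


P != Q, so use the chord formula.
s = (y2 - y1) / (x2 - x1) = (12) / (3) mod 13 = 4
x3 = s^2 - x1 - x2 mod 13 = 4^2 - 9 - 12 = 8
y3 = s (x1 - x3) - y1 mod 13 = 4 * (9 - 8) - 4 = 0

P + Q = (8, 0)


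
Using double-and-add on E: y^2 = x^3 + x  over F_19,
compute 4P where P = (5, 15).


k = 4 = 100_2 (binary, LSB first: 001)
Double-and-add from P = (5, 15):
  bit 0 = 0: acc unchanged = O
  bit 1 = 0: acc unchanged = O
  bit 2 = 1: acc = O + (5, 4) = (5, 4)

4P = (5, 4)


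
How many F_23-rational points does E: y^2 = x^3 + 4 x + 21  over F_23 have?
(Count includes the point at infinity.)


For each x in F_23, count y with y^2 = x^3 + 4 x + 21 mod 23:
  x = 1: RHS = 3, y in [7, 16]  -> 2 point(s)
  x = 4: RHS = 9, y in [3, 20]  -> 2 point(s)
  x = 6: RHS = 8, y in [10, 13]  -> 2 point(s)
  x = 7: RHS = 1, y in [1, 22]  -> 2 point(s)
  x = 8: RHS = 13, y in [6, 17]  -> 2 point(s)
  x = 9: RHS = 4, y in [2, 21]  -> 2 point(s)
  x = 10: RHS = 3, y in [7, 16]  -> 2 point(s)
  x = 11: RHS = 16, y in [4, 19]  -> 2 point(s)
  x = 12: RHS = 3, y in [7, 16]  -> 2 point(s)
  x = 13: RHS = 16, y in [4, 19]  -> 2 point(s)
  x = 15: RHS = 6, y in [11, 12]  -> 2 point(s)
  x = 16: RHS = 18, y in [8, 15]  -> 2 point(s)
  x = 22: RHS = 16, y in [4, 19]  -> 2 point(s)
Affine points: 26. Add the point at infinity: total = 27.

#E(F_23) = 27


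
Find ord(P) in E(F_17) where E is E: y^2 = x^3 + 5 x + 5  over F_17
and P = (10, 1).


Compute successive multiples of P until we hit O:
  1P = (10, 1)
  2P = (10, 16)
  3P = O

ord(P) = 3


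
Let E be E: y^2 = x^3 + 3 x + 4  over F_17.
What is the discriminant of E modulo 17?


4 a^3 + 27 b^2 = 4*3^3 + 27*4^2 = 108 + 432 = 540
Delta = -16 * (540) = -8640
Delta mod 17 = 13

Delta = 13 (mod 17)


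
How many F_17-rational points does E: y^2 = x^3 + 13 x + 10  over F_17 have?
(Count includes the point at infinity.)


For each x in F_17, count y with y^2 = x^3 + 13 x + 10 mod 17:
  x = 3: RHS = 8, y in [5, 12]  -> 2 point(s)
  x = 5: RHS = 13, y in [8, 9]  -> 2 point(s)
  x = 6: RHS = 15, y in [7, 10]  -> 2 point(s)
  x = 7: RHS = 2, y in [6, 11]  -> 2 point(s)
  x = 10: RHS = 1, y in [1, 16]  -> 2 point(s)
  x = 13: RHS = 13, y in [8, 9]  -> 2 point(s)
  x = 16: RHS = 13, y in [8, 9]  -> 2 point(s)
Affine points: 14. Add the point at infinity: total = 15.

#E(F_17) = 15


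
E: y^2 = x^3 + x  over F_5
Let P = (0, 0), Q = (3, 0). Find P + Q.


P != Q, so use the chord formula.
s = (y2 - y1) / (x2 - x1) = (0) / (3) mod 5 = 0
x3 = s^2 - x1 - x2 mod 5 = 0^2 - 0 - 3 = 2
y3 = s (x1 - x3) - y1 mod 5 = 0 * (0 - 2) - 0 = 0

P + Q = (2, 0)


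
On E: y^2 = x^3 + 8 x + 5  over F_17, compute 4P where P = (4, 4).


k = 4 = 100_2 (binary, LSB first: 001)
Double-and-add from P = (4, 4):
  bit 0 = 0: acc unchanged = O
  bit 1 = 0: acc unchanged = O
  bit 2 = 1: acc = O + (7, 8) = (7, 8)

4P = (7, 8)


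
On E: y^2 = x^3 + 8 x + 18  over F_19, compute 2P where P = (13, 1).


Doubling: s = (3 x1^2 + a) / (2 y1)
s = (3*13^2 + 8) / (2*1) mod 19 = 1
x3 = s^2 - 2 x1 mod 19 = 1^2 - 2*13 = 13
y3 = s (x1 - x3) - y1 mod 19 = 1 * (13 - 13) - 1 = 18

2P = (13, 18)


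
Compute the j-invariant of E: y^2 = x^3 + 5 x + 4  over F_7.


Delta = -16(4 a^3 + 27 b^2) mod 7 = 5
-1728 * (4 a)^3 = -1728 * (4*5)^3 mod 7 = 6
j = 6 * 5^(-1) mod 7 = 4

j = 4 (mod 7)


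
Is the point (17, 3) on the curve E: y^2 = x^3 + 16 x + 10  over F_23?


Check whether y^2 = x^3 + 16 x + 10 (mod 23) for (x, y) = (17, 3).
LHS: y^2 = 3^2 mod 23 = 9
RHS: x^3 + 16 x + 10 = 17^3 + 16*17 + 10 mod 23 = 20
LHS != RHS

No, not on the curve


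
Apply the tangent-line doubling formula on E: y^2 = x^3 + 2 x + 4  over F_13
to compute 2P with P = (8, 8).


Doubling: s = (3 x1^2 + a) / (2 y1)
s = (3*8^2 + 2) / (2*8) mod 13 = 4
x3 = s^2 - 2 x1 mod 13 = 4^2 - 2*8 = 0
y3 = s (x1 - x3) - y1 mod 13 = 4 * (8 - 0) - 8 = 11

2P = (0, 11)


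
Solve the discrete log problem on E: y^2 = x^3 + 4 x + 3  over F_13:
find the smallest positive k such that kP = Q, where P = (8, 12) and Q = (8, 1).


Enumerate multiples of P until we hit Q = (8, 1):
  1P = (8, 12)
  2P = (7, 7)
  3P = (10, 4)
  4P = (11, 0)
  5P = (10, 9)
  6P = (7, 6)
  7P = (8, 1)
Match found at i = 7.

k = 7


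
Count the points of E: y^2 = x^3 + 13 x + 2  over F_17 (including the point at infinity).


For each x in F_17, count y with y^2 = x^3 + 13 x + 2 mod 17:
  x = 0: RHS = 2, y in [6, 11]  -> 2 point(s)
  x = 1: RHS = 16, y in [4, 13]  -> 2 point(s)
  x = 2: RHS = 2, y in [6, 11]  -> 2 point(s)
  x = 3: RHS = 0, y in [0]  -> 1 point(s)
  x = 4: RHS = 16, y in [4, 13]  -> 2 point(s)
  x = 9: RHS = 15, y in [7, 10]  -> 2 point(s)
  x = 12: RHS = 16, y in [4, 13]  -> 2 point(s)
  x = 14: RHS = 4, y in [2, 15]  -> 2 point(s)
  x = 15: RHS = 2, y in [6, 11]  -> 2 point(s)
Affine points: 17. Add the point at infinity: total = 18.

#E(F_17) = 18


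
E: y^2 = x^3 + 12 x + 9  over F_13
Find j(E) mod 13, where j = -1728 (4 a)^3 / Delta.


Delta = -16(4 a^3 + 27 b^2) mod 13 = 3
-1728 * (4 a)^3 = -1728 * (4*12)^3 mod 13 = 1
j = 1 * 3^(-1) mod 13 = 9

j = 9 (mod 13)


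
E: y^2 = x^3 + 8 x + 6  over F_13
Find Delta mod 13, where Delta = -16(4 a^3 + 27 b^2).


4 a^3 + 27 b^2 = 4*8^3 + 27*6^2 = 2048 + 972 = 3020
Delta = -16 * (3020) = -48320
Delta mod 13 = 1

Delta = 1 (mod 13)


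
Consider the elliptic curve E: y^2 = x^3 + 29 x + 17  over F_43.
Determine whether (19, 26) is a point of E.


Check whether y^2 = x^3 + 29 x + 17 (mod 43) for (x, y) = (19, 26).
LHS: y^2 = 26^2 mod 43 = 31
RHS: x^3 + 29 x + 17 = 19^3 + 29*19 + 17 mod 43 = 31
LHS = RHS

Yes, on the curve


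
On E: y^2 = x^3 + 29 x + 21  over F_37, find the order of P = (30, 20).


Compute successive multiples of P until we hit O:
  1P = (30, 20)
  2P = (23, 33)
  3P = (32, 26)
  4P = (21, 7)
  5P = (26, 31)
  6P = (14, 10)
  7P = (9, 7)
  8P = (28, 20)
  ... (continuing to 46P)
  46P = O

ord(P) = 46


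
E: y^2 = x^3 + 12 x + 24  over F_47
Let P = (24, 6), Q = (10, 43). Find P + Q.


P != Q, so use the chord formula.
s = (y2 - y1) / (x2 - x1) = (37) / (33) mod 47 = 41
x3 = s^2 - x1 - x2 mod 47 = 41^2 - 24 - 10 = 2
y3 = s (x1 - x3) - y1 mod 47 = 41 * (24 - 2) - 6 = 3

P + Q = (2, 3)


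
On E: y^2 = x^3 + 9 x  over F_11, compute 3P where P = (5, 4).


k = 3 = 11_2 (binary, LSB first: 11)
Double-and-add from P = (5, 4):
  bit 0 = 1: acc = O + (5, 4) = (5, 4)
  bit 1 = 1: acc = (5, 4) + (4, 1) = (0, 0)

3P = (0, 0)


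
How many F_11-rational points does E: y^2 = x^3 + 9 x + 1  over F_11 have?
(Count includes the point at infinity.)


For each x in F_11, count y with y^2 = x^3 + 9 x + 1 mod 11:
  x = 0: RHS = 1, y in [1, 10]  -> 2 point(s)
  x = 1: RHS = 0, y in [0]  -> 1 point(s)
  x = 2: RHS = 5, y in [4, 7]  -> 2 point(s)
  x = 3: RHS = 0, y in [0]  -> 1 point(s)
  x = 7: RHS = 0, y in [0]  -> 1 point(s)
Affine points: 7. Add the point at infinity: total = 8.

#E(F_11) = 8


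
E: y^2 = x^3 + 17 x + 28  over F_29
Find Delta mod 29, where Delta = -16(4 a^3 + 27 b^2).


4 a^3 + 27 b^2 = 4*17^3 + 27*28^2 = 19652 + 21168 = 40820
Delta = -16 * (40820) = -653120
Delta mod 29 = 18

Delta = 18 (mod 29)


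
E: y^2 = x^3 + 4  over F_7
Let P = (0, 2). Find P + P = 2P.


Doubling: s = (3 x1^2 + a) / (2 y1)
s = (3*0^2 + 0) / (2*2) mod 7 = 0
x3 = s^2 - 2 x1 mod 7 = 0^2 - 2*0 = 0
y3 = s (x1 - x3) - y1 mod 7 = 0 * (0 - 0) - 2 = 5

2P = (0, 5)


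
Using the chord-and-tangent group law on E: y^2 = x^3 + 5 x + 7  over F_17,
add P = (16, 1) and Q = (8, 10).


P != Q, so use the chord formula.
s = (y2 - y1) / (x2 - x1) = (9) / (9) mod 17 = 1
x3 = s^2 - x1 - x2 mod 17 = 1^2 - 16 - 8 = 11
y3 = s (x1 - x3) - y1 mod 17 = 1 * (16 - 11) - 1 = 4

P + Q = (11, 4)


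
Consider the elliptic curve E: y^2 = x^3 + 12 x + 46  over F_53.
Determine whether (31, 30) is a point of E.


Check whether y^2 = x^3 + 12 x + 46 (mod 53) for (x, y) = (31, 30).
LHS: y^2 = 30^2 mod 53 = 52
RHS: x^3 + 12 x + 46 = 31^3 + 12*31 + 46 mod 53 = 52
LHS = RHS

Yes, on the curve


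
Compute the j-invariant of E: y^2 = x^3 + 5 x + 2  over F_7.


Delta = -16(4 a^3 + 27 b^2) mod 7 = 2
-1728 * (4 a)^3 = -1728 * (4*5)^3 mod 7 = 6
j = 6 * 2^(-1) mod 7 = 3

j = 3 (mod 7)


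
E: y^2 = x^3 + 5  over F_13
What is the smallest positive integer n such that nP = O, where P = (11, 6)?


Compute successive multiples of P until we hit O:
  1P = (11, 6)
  2P = (5, 0)
  3P = (11, 7)
  4P = O

ord(P) = 4


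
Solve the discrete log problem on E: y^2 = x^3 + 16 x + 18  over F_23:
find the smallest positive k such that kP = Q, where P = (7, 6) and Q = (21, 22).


Enumerate multiples of P until we hit Q = (21, 22):
  1P = (7, 6)
  2P = (2, 14)
  3P = (0, 15)
  4P = (20, 14)
  5P = (4, 10)
  6P = (1, 9)
  7P = (21, 1)
  8P = (22, 1)
  9P = (12, 11)
  10P = (5, 19)
  11P = (13, 10)
  12P = (6, 10)
  13P = (3, 1)
  14P = (16, 0)
  15P = (3, 22)
  16P = (6, 13)
  17P = (13, 13)
  18P = (5, 4)
  19P = (12, 12)
  20P = (22, 22)
  21P = (21, 22)
Match found at i = 21.

k = 21


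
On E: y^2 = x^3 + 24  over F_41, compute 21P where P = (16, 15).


k = 21 = 10101_2 (binary, LSB first: 10101)
Double-and-add from P = (16, 15):
  bit 0 = 1: acc = O + (16, 15) = (16, 15)
  bit 1 = 0: acc unchanged = (16, 15)
  bit 2 = 1: acc = (16, 15) + (30, 28) = (40, 33)
  bit 3 = 0: acc unchanged = (40, 33)
  bit 4 = 1: acc = (40, 33) + (19, 6) = (28, 0)

21P = (28, 0)


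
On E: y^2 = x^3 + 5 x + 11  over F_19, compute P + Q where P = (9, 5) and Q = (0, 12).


P != Q, so use the chord formula.
s = (y2 - y1) / (x2 - x1) = (7) / (10) mod 19 = 14
x3 = s^2 - x1 - x2 mod 19 = 14^2 - 9 - 0 = 16
y3 = s (x1 - x3) - y1 mod 19 = 14 * (9 - 16) - 5 = 11

P + Q = (16, 11)


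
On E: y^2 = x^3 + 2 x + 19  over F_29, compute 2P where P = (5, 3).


Doubling: s = (3 x1^2 + a) / (2 y1)
s = (3*5^2 + 2) / (2*3) mod 29 = 8
x3 = s^2 - 2 x1 mod 29 = 8^2 - 2*5 = 25
y3 = s (x1 - x3) - y1 mod 29 = 8 * (5 - 25) - 3 = 11

2P = (25, 11)


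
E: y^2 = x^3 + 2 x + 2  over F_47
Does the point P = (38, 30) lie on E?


Check whether y^2 = x^3 + 2 x + 2 (mod 47) for (x, y) = (38, 30).
LHS: y^2 = 30^2 mod 47 = 7
RHS: x^3 + 2 x + 2 = 38^3 + 2*38 + 2 mod 47 = 7
LHS = RHS

Yes, on the curve


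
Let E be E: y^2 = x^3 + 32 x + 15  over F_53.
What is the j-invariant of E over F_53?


Delta = -16(4 a^3 + 27 b^2) mod 53 = 7
-1728 * (4 a)^3 = -1728 * (4*32)^3 mod 53 = 1
j = 1 * 7^(-1) mod 53 = 38

j = 38 (mod 53)


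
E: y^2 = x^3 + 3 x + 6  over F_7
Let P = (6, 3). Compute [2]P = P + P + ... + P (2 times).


k = 2 = 10_2 (binary, LSB first: 01)
Double-and-add from P = (6, 3):
  bit 0 = 0: acc unchanged = O
  bit 1 = 1: acc = O + (3, 0) = (3, 0)

2P = (3, 0)


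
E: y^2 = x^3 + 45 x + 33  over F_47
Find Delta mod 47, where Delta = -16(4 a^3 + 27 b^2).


4 a^3 + 27 b^2 = 4*45^3 + 27*33^2 = 364500 + 29403 = 393903
Delta = -16 * (393903) = -6302448
Delta mod 47 = 17

Delta = 17 (mod 47)


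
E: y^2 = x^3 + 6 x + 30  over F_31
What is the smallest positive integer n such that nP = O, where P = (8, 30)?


Compute successive multiples of P until we hit O:
  1P = (8, 30)
  2P = (20, 11)
  3P = (4, 5)
  4P = (29, 17)
  5P = (27, 29)
  6P = (10, 6)
  7P = (2, 22)
  8P = (9, 10)
  ... (continuing to 29P)
  29P = O

ord(P) = 29


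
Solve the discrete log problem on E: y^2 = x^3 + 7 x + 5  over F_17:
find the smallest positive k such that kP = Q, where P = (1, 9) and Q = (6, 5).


Enumerate multiples of P until we hit Q = (6, 5):
  1P = (1, 9)
  2P = (13, 7)
  3P = (12, 7)
  4P = (6, 12)
  5P = (9, 10)
  6P = (11, 11)
  7P = (3, 11)
  8P = (14, 12)
  9P = (10, 2)
  10P = (15, 0)
  11P = (10, 15)
  12P = (14, 5)
  13P = (3, 6)
  14P = (11, 6)
  15P = (9, 7)
  16P = (6, 5)
Match found at i = 16.

k = 16


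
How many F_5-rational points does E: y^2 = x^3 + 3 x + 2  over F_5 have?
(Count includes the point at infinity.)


For each x in F_5, count y with y^2 = x^3 + 3 x + 2 mod 5:
  x = 1: RHS = 1, y in [1, 4]  -> 2 point(s)
  x = 2: RHS = 1, y in [1, 4]  -> 2 point(s)
Affine points: 4. Add the point at infinity: total = 5.

#E(F_5) = 5


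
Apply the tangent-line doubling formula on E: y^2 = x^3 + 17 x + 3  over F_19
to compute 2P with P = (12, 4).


Doubling: s = (3 x1^2 + a) / (2 y1)
s = (3*12^2 + 17) / (2*4) mod 19 = 11
x3 = s^2 - 2 x1 mod 19 = 11^2 - 2*12 = 2
y3 = s (x1 - x3) - y1 mod 19 = 11 * (12 - 2) - 4 = 11

2P = (2, 11)


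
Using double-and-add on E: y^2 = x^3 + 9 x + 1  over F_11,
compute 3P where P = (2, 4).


k = 3 = 11_2 (binary, LSB first: 11)
Double-and-add from P = (2, 4):
  bit 0 = 1: acc = O + (2, 4) = (2, 4)
  bit 1 = 1: acc = (2, 4) + (1, 0) = (2, 7)

3P = (2, 7)


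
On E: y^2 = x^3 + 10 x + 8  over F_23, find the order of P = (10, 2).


Compute successive multiples of P until we hit O:
  1P = (10, 2)
  2P = (12, 4)
  3P = (2, 6)
  4P = (17, 13)
  5P = (21, 7)
  6P = (0, 13)
  7P = (8, 5)
  8P = (13, 14)
  ... (continuing to 22P)
  22P = O

ord(P) = 22


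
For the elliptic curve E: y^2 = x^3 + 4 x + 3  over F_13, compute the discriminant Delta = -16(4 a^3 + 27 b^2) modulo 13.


4 a^3 + 27 b^2 = 4*4^3 + 27*3^2 = 256 + 243 = 499
Delta = -16 * (499) = -7984
Delta mod 13 = 11

Delta = 11 (mod 13)


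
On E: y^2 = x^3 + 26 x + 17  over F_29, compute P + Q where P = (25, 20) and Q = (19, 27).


P != Q, so use the chord formula.
s = (y2 - y1) / (x2 - x1) = (7) / (23) mod 29 = 23
x3 = s^2 - x1 - x2 mod 29 = 23^2 - 25 - 19 = 21
y3 = s (x1 - x3) - y1 mod 29 = 23 * (25 - 21) - 20 = 14

P + Q = (21, 14)


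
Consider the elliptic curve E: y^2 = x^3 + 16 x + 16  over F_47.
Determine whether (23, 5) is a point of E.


Check whether y^2 = x^3 + 16 x + 16 (mod 47) for (x, y) = (23, 5).
LHS: y^2 = 5^2 mod 47 = 25
RHS: x^3 + 16 x + 16 = 23^3 + 16*23 + 16 mod 47 = 2
LHS != RHS

No, not on the curve


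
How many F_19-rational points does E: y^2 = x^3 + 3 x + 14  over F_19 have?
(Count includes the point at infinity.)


For each x in F_19, count y with y^2 = x^3 + 3 x + 14 mod 19:
  x = 2: RHS = 9, y in [3, 16]  -> 2 point(s)
  x = 6: RHS = 1, y in [1, 18]  -> 2 point(s)
  x = 7: RHS = 17, y in [6, 13]  -> 2 point(s)
  x = 12: RHS = 11, y in [7, 12]  -> 2 point(s)
  x = 14: RHS = 7, y in [8, 11]  -> 2 point(s)
  x = 16: RHS = 16, y in [4, 15]  -> 2 point(s)
  x = 17: RHS = 0, y in [0]  -> 1 point(s)
Affine points: 13. Add the point at infinity: total = 14.

#E(F_19) = 14


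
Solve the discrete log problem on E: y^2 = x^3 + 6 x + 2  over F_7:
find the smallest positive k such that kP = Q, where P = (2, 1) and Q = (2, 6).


Enumerate multiples of P until we hit Q = (2, 6):
  1P = (2, 1)
  2P = (0, 3)
  3P = (6, 3)
  4P = (1, 3)
  5P = (1, 4)
  6P = (6, 4)
  7P = (0, 4)
  8P = (2, 6)
Match found at i = 8.

k = 8


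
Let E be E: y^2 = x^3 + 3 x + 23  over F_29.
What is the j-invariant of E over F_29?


Delta = -16(4 a^3 + 27 b^2) mod 29 = 4
-1728 * (4 a)^3 = -1728 * (4*3)^3 mod 29 = 1
j = 1 * 4^(-1) mod 29 = 22

j = 22 (mod 29)


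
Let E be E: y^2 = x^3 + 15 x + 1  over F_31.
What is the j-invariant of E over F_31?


Delta = -16(4 a^3 + 27 b^2) mod 31 = 10
-1728 * (4 a)^3 = -1728 * (4*15)^3 mod 31 = 29
j = 29 * 10^(-1) mod 31 = 6

j = 6 (mod 31)


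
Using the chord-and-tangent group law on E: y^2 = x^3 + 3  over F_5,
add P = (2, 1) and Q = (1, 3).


P != Q, so use the chord formula.
s = (y2 - y1) / (x2 - x1) = (2) / (4) mod 5 = 3
x3 = s^2 - x1 - x2 mod 5 = 3^2 - 2 - 1 = 1
y3 = s (x1 - x3) - y1 mod 5 = 3 * (2 - 1) - 1 = 2

P + Q = (1, 2)


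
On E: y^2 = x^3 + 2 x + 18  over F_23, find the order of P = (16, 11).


Compute successive multiples of P until we hit O:
  1P = (16, 11)
  2P = (20, 10)
  3P = (0, 8)
  4P = (10, 16)
  5P = (6, 19)
  6P = (9, 11)
  7P = (21, 12)
  8P = (21, 11)
  ... (continuing to 15P)
  15P = O

ord(P) = 15


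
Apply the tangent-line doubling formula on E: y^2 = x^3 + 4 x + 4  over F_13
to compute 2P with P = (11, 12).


Doubling: s = (3 x1^2 + a) / (2 y1)
s = (3*11^2 + 4) / (2*12) mod 13 = 5
x3 = s^2 - 2 x1 mod 13 = 5^2 - 2*11 = 3
y3 = s (x1 - x3) - y1 mod 13 = 5 * (11 - 3) - 12 = 2

2P = (3, 2)


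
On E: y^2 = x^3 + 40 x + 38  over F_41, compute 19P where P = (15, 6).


k = 19 = 10011_2 (binary, LSB first: 11001)
Double-and-add from P = (15, 6):
  bit 0 = 1: acc = O + (15, 6) = (15, 6)
  bit 1 = 1: acc = (15, 6) + (3, 12) = (13, 34)
  bit 2 = 0: acc unchanged = (13, 34)
  bit 3 = 0: acc unchanged = (13, 34)
  bit 4 = 1: acc = (13, 34) + (16, 31) = (13, 7)

19P = (13, 7)


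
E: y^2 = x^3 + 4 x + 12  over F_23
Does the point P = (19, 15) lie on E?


Check whether y^2 = x^3 + 4 x + 12 (mod 23) for (x, y) = (19, 15).
LHS: y^2 = 15^2 mod 23 = 18
RHS: x^3 + 4 x + 12 = 19^3 + 4*19 + 12 mod 23 = 1
LHS != RHS

No, not on the curve


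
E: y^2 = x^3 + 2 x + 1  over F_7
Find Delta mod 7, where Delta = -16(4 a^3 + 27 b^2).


4 a^3 + 27 b^2 = 4*2^3 + 27*1^2 = 32 + 27 = 59
Delta = -16 * (59) = -944
Delta mod 7 = 1

Delta = 1 (mod 7)


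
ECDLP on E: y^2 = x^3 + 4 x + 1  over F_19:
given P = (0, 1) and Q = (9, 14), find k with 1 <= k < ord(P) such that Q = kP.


Enumerate multiples of P until we hit Q = (9, 14):
  1P = (0, 1)
  2P = (4, 10)
  3P = (7, 7)
  4P = (17, 17)
  5P = (9, 14)
Match found at i = 5.

k = 5


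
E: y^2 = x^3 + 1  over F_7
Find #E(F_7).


For each x in F_7, count y with y^2 = x^3 + 0 x + 1 mod 7:
  x = 0: RHS = 1, y in [1, 6]  -> 2 point(s)
  x = 1: RHS = 2, y in [3, 4]  -> 2 point(s)
  x = 2: RHS = 2, y in [3, 4]  -> 2 point(s)
  x = 3: RHS = 0, y in [0]  -> 1 point(s)
  x = 4: RHS = 2, y in [3, 4]  -> 2 point(s)
  x = 5: RHS = 0, y in [0]  -> 1 point(s)
  x = 6: RHS = 0, y in [0]  -> 1 point(s)
Affine points: 11. Add the point at infinity: total = 12.

#E(F_7) = 12


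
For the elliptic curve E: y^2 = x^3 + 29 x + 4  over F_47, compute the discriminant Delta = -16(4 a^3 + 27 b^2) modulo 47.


4 a^3 + 27 b^2 = 4*29^3 + 27*4^2 = 97556 + 432 = 97988
Delta = -16 * (97988) = -1567808
Delta mod 47 = 18

Delta = 18 (mod 47)


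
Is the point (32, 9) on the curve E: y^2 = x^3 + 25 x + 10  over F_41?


Check whether y^2 = x^3 + 25 x + 10 (mod 41) for (x, y) = (32, 9).
LHS: y^2 = 9^2 mod 41 = 40
RHS: x^3 + 25 x + 10 = 32^3 + 25*32 + 10 mod 41 = 40
LHS = RHS

Yes, on the curve


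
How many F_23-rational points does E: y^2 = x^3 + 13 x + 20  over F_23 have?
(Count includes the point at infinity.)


For each x in F_23, count y with y^2 = x^3 + 13 x + 20 mod 23:
  x = 2: RHS = 8, y in [10, 13]  -> 2 point(s)
  x = 5: RHS = 3, y in [7, 16]  -> 2 point(s)
  x = 10: RHS = 0, y in [0]  -> 1 point(s)
  x = 12: RHS = 18, y in [8, 15]  -> 2 point(s)
  x = 14: RHS = 2, y in [5, 18]  -> 2 point(s)
  x = 15: RHS = 2, y in [5, 18]  -> 2 point(s)
  x = 16: RHS = 0, y in [0]  -> 1 point(s)
  x = 17: RHS = 2, y in [5, 18]  -> 2 point(s)
  x = 20: RHS = 0, y in [0]  -> 1 point(s)
  x = 21: RHS = 9, y in [3, 20]  -> 2 point(s)
  x = 22: RHS = 6, y in [11, 12]  -> 2 point(s)
Affine points: 19. Add the point at infinity: total = 20.

#E(F_23) = 20


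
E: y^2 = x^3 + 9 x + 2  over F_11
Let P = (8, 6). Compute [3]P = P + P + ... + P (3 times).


k = 3 = 11_2 (binary, LSB first: 11)
Double-and-add from P = (8, 6):
  bit 0 = 1: acc = O + (8, 6) = (8, 6)
  bit 1 = 1: acc = (8, 6) + (4, 6) = (10, 5)

3P = (10, 5)


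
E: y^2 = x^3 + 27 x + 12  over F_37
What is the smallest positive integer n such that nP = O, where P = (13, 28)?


Compute successive multiples of P until we hit O:
  1P = (13, 28)
  2P = (36, 13)
  3P = (32, 23)
  4P = (18, 22)
  5P = (3, 34)
  6P = (11, 30)
  7P = (14, 10)
  8P = (1, 15)
  ... (continuing to 18P)
  18P = O

ord(P) = 18


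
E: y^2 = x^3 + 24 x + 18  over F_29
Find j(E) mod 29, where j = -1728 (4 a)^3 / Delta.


Delta = -16(4 a^3 + 27 b^2) mod 29 = 11
-1728 * (4 a)^3 = -1728 * (4*24)^3 mod 29 = 19
j = 19 * 11^(-1) mod 29 = 7

j = 7 (mod 29)


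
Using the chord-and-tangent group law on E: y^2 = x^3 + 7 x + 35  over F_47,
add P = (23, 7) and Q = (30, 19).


P != Q, so use the chord formula.
s = (y2 - y1) / (x2 - x1) = (12) / (7) mod 47 = 42
x3 = s^2 - x1 - x2 mod 47 = 42^2 - 23 - 30 = 19
y3 = s (x1 - x3) - y1 mod 47 = 42 * (23 - 19) - 7 = 20

P + Q = (19, 20)


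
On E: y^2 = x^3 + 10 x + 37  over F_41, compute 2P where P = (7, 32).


Doubling: s = (3 x1^2 + a) / (2 y1)
s = (3*7^2 + 10) / (2*32) mod 41 = 30
x3 = s^2 - 2 x1 mod 41 = 30^2 - 2*7 = 25
y3 = s (x1 - x3) - y1 mod 41 = 30 * (7 - 25) - 32 = 2

2P = (25, 2)


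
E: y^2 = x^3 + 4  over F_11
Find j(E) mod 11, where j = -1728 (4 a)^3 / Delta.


Delta = -16(4 a^3 + 27 b^2) mod 11 = 7
-1728 * (4 a)^3 = -1728 * (4*0)^3 mod 11 = 0
j = 0 * 7^(-1) mod 11 = 0

j = 0 (mod 11)


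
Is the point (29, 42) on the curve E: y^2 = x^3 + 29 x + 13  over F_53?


Check whether y^2 = x^3 + 29 x + 13 (mod 53) for (x, y) = (29, 42).
LHS: y^2 = 42^2 mod 53 = 15
RHS: x^3 + 29 x + 13 = 29^3 + 29*29 + 13 mod 53 = 15
LHS = RHS

Yes, on the curve


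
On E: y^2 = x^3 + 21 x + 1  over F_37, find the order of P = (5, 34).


Compute successive multiples of P until we hit O:
  1P = (5, 34)
  2P = (24, 11)
  3P = (15, 19)
  4P = (10, 29)
  5P = (23, 21)
  6P = (19, 9)
  7P = (16, 20)
  8P = (6, 11)
  ... (continuing to 41P)
  41P = O

ord(P) = 41


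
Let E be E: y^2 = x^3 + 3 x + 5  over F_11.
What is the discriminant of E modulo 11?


4 a^3 + 27 b^2 = 4*3^3 + 27*5^2 = 108 + 675 = 783
Delta = -16 * (783) = -12528
Delta mod 11 = 1

Delta = 1 (mod 11)


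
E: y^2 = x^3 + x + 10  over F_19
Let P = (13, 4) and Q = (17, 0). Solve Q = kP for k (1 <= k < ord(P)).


Enumerate multiples of P until we hit Q = (17, 0):
  1P = (13, 4)
  2P = (2, 1)
  3P = (8, 6)
  4P = (5, 8)
  5P = (6, 2)
  6P = (9, 8)
  7P = (17, 0)
Match found at i = 7.

k = 7


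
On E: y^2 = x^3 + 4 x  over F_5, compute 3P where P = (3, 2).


k = 3 = 11_2 (binary, LSB first: 11)
Double-and-add from P = (3, 2):
  bit 0 = 1: acc = O + (3, 2) = (3, 2)
  bit 1 = 1: acc = (3, 2) + (0, 0) = (3, 3)

3P = (3, 3)


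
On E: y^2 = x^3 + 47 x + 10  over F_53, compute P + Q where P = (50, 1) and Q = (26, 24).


P != Q, so use the chord formula.
s = (y2 - y1) / (x2 - x1) = (23) / (29) mod 53 = 41
x3 = s^2 - x1 - x2 mod 53 = 41^2 - 50 - 26 = 15
y3 = s (x1 - x3) - y1 mod 53 = 41 * (50 - 15) - 1 = 3

P + Q = (15, 3)


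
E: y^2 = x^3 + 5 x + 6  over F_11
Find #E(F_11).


For each x in F_11, count y with y^2 = x^3 + 5 x + 6 mod 11:
  x = 1: RHS = 1, y in [1, 10]  -> 2 point(s)
  x = 3: RHS = 4, y in [2, 9]  -> 2 point(s)
  x = 10: RHS = 0, y in [0]  -> 1 point(s)
Affine points: 5. Add the point at infinity: total = 6.

#E(F_11) = 6


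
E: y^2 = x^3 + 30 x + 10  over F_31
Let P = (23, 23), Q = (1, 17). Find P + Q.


P != Q, so use the chord formula.
s = (y2 - y1) / (x2 - x1) = (25) / (9) mod 31 = 20
x3 = s^2 - x1 - x2 mod 31 = 20^2 - 23 - 1 = 4
y3 = s (x1 - x3) - y1 mod 31 = 20 * (23 - 4) - 23 = 16

P + Q = (4, 16)


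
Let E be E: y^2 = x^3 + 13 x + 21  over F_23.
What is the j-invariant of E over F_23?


Delta = -16(4 a^3 + 27 b^2) mod 23 = 11
-1728 * (4 a)^3 = -1728 * (4*13)^3 mod 23 = 19
j = 19 * 11^(-1) mod 23 = 8

j = 8 (mod 23)


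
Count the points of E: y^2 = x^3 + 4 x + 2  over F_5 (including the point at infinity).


For each x in F_5, count y with y^2 = x^3 + 4 x + 2 mod 5:
  x = 3: RHS = 1, y in [1, 4]  -> 2 point(s)
Affine points: 2. Add the point at infinity: total = 3.

#E(F_5) = 3


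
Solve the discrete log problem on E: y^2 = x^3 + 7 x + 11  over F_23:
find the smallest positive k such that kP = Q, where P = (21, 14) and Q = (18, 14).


Enumerate multiples of P until we hit Q = (18, 14):
  1P = (21, 14)
  2P = (12, 11)
  3P = (8, 21)
  4P = (3, 17)
  5P = (15, 8)
  6P = (11, 19)
  7P = (20, 20)
  8P = (18, 14)
Match found at i = 8.

k = 8


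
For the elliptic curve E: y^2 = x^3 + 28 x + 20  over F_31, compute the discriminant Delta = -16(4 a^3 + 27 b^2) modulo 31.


4 a^3 + 27 b^2 = 4*28^3 + 27*20^2 = 87808 + 10800 = 98608
Delta = -16 * (98608) = -1577728
Delta mod 31 = 17

Delta = 17 (mod 31)


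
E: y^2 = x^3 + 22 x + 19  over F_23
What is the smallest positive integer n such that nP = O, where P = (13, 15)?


Compute successive multiples of P until we hit O:
  1P = (13, 15)
  2P = (20, 8)
  3P = (14, 9)
  4P = (9, 7)
  5P = (5, 1)
  6P = (21, 17)
  7P = (2, 5)
  8P = (17, 19)
  ... (continuing to 17P)
  17P = O

ord(P) = 17


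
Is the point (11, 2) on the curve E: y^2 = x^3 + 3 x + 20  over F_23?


Check whether y^2 = x^3 + 3 x + 20 (mod 23) for (x, y) = (11, 2).
LHS: y^2 = 2^2 mod 23 = 4
RHS: x^3 + 3 x + 20 = 11^3 + 3*11 + 20 mod 23 = 4
LHS = RHS

Yes, on the curve


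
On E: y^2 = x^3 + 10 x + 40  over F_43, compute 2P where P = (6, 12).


Doubling: s = (3 x1^2 + a) / (2 y1)
s = (3*6^2 + 10) / (2*12) mod 43 = 30
x3 = s^2 - 2 x1 mod 43 = 30^2 - 2*6 = 28
y3 = s (x1 - x3) - y1 mod 43 = 30 * (6 - 28) - 12 = 16

2P = (28, 16)


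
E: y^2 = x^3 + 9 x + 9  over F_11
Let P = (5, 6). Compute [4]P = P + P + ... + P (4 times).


k = 4 = 100_2 (binary, LSB first: 001)
Double-and-add from P = (5, 6):
  bit 0 = 0: acc unchanged = O
  bit 1 = 0: acc unchanged = O
  bit 2 = 1: acc = O + (0, 8) = (0, 8)

4P = (0, 8)


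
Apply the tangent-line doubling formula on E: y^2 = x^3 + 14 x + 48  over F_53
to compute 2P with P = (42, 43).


Doubling: s = (3 x1^2 + a) / (2 y1)
s = (3*42^2 + 14) / (2*43) mod 53 = 5
x3 = s^2 - 2 x1 mod 53 = 5^2 - 2*42 = 47
y3 = s (x1 - x3) - y1 mod 53 = 5 * (42 - 47) - 43 = 38

2P = (47, 38)


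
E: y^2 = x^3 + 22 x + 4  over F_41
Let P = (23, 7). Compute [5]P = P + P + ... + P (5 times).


k = 5 = 101_2 (binary, LSB first: 101)
Double-and-add from P = (23, 7):
  bit 0 = 1: acc = O + (23, 7) = (23, 7)
  bit 1 = 0: acc unchanged = (23, 7)
  bit 2 = 1: acc = (23, 7) + (18, 0) = (20, 30)

5P = (20, 30)


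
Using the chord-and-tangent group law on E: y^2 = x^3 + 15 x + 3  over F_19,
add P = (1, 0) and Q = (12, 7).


P != Q, so use the chord formula.
s = (y2 - y1) / (x2 - x1) = (7) / (11) mod 19 = 11
x3 = s^2 - x1 - x2 mod 19 = 11^2 - 1 - 12 = 13
y3 = s (x1 - x3) - y1 mod 19 = 11 * (1 - 13) - 0 = 1

P + Q = (13, 1)


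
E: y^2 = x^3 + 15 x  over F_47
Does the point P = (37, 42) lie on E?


Check whether y^2 = x^3 + 15 x + 0 (mod 47) for (x, y) = (37, 42).
LHS: y^2 = 42^2 mod 47 = 25
RHS: x^3 + 15 x + 0 = 37^3 + 15*37 + 0 mod 47 = 25
LHS = RHS

Yes, on the curve


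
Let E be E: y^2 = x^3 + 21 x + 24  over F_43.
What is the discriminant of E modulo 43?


4 a^3 + 27 b^2 = 4*21^3 + 27*24^2 = 37044 + 15552 = 52596
Delta = -16 * (52596) = -841536
Delta mod 43 = 17

Delta = 17 (mod 43)


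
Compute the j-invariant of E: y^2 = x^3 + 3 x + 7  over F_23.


Delta = -16(4 a^3 + 27 b^2) mod 23 = 12
-1728 * (4 a)^3 = -1728 * (4*3)^3 mod 23 = 14
j = 14 * 12^(-1) mod 23 = 5

j = 5 (mod 23)


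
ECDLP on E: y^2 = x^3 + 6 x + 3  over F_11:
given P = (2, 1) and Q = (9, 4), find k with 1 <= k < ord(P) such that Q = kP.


Enumerate multiples of P until we hit Q = (9, 4):
  1P = (2, 1)
  2P = (0, 6)
  3P = (7, 6)
  4P = (3, 9)
  5P = (4, 5)
  6P = (9, 7)
  7P = (5, 9)
  8P = (5, 2)
  9P = (9, 4)
Match found at i = 9.

k = 9


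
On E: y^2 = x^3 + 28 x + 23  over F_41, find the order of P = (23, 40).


Compute successive multiples of P until we hit O:
  1P = (23, 40)
  2P = (18, 2)
  3P = (2, 13)
  4P = (21, 27)
  5P = (29, 3)
  6P = (35, 34)
  7P = (14, 17)
  8P = (8, 12)
  ... (continuing to 22P)
  22P = O

ord(P) = 22


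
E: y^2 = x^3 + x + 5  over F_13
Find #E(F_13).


For each x in F_13, count y with y^2 = x^3 + 1 x + 5 mod 13:
  x = 3: RHS = 9, y in [3, 10]  -> 2 point(s)
  x = 7: RHS = 4, y in [2, 11]  -> 2 point(s)
  x = 10: RHS = 1, y in [1, 12]  -> 2 point(s)
  x = 12: RHS = 3, y in [4, 9]  -> 2 point(s)
Affine points: 8. Add the point at infinity: total = 9.

#E(F_13) = 9


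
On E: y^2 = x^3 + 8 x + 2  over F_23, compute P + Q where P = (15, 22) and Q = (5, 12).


P != Q, so use the chord formula.
s = (y2 - y1) / (x2 - x1) = (13) / (13) mod 23 = 1
x3 = s^2 - x1 - x2 mod 23 = 1^2 - 15 - 5 = 4
y3 = s (x1 - x3) - y1 mod 23 = 1 * (15 - 4) - 22 = 12

P + Q = (4, 12)


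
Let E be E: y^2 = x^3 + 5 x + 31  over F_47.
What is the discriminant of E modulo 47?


4 a^3 + 27 b^2 = 4*5^3 + 27*31^2 = 500 + 25947 = 26447
Delta = -16 * (26447) = -423152
Delta mod 47 = 36

Delta = 36 (mod 47)


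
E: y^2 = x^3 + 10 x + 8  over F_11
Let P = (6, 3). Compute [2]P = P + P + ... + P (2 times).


k = 2 = 10_2 (binary, LSB first: 01)
Double-and-add from P = (6, 3):
  bit 0 = 0: acc unchanged = O
  bit 1 = 1: acc = O + (2, 6) = (2, 6)

2P = (2, 6)


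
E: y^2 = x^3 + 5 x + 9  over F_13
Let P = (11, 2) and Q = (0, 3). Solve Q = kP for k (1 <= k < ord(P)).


Enumerate multiples of P until we hit Q = (0, 3):
  1P = (11, 2)
  2P = (5, 4)
  3P = (0, 3)
Match found at i = 3.

k = 3


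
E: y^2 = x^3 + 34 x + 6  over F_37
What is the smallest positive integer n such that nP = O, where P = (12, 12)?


Compute successive multiples of P until we hit O:
  1P = (12, 12)
  2P = (29, 31)
  3P = (29, 6)
  4P = (12, 25)
  5P = O

ord(P) = 5


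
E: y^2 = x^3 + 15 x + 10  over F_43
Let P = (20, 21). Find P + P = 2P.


Doubling: s = (3 x1^2 + a) / (2 y1)
s = (3*20^2 + 15) / (2*21) mod 43 = 32
x3 = s^2 - 2 x1 mod 43 = 32^2 - 2*20 = 38
y3 = s (x1 - x3) - y1 mod 43 = 32 * (20 - 38) - 21 = 5

2P = (38, 5)


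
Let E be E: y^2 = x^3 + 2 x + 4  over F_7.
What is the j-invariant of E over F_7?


Delta = -16(4 a^3 + 27 b^2) mod 7 = 3
-1728 * (4 a)^3 = -1728 * (4*2)^3 mod 7 = 1
j = 1 * 3^(-1) mod 7 = 5

j = 5 (mod 7)


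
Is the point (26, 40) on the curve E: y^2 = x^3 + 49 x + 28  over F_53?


Check whether y^2 = x^3 + 49 x + 28 (mod 53) for (x, y) = (26, 40).
LHS: y^2 = 40^2 mod 53 = 10
RHS: x^3 + 49 x + 28 = 26^3 + 49*26 + 28 mod 53 = 10
LHS = RHS

Yes, on the curve


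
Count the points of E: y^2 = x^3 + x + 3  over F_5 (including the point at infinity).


For each x in F_5, count y with y^2 = x^3 + 1 x + 3 mod 5:
  x = 1: RHS = 0, y in [0]  -> 1 point(s)
  x = 4: RHS = 1, y in [1, 4]  -> 2 point(s)
Affine points: 3. Add the point at infinity: total = 4.

#E(F_5) = 4


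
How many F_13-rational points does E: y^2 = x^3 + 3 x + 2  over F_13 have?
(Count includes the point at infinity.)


For each x in F_13, count y with y^2 = x^3 + 3 x + 2 mod 13:
  x = 2: RHS = 3, y in [4, 9]  -> 2 point(s)
  x = 3: RHS = 12, y in [5, 8]  -> 2 point(s)
  x = 4: RHS = 0, y in [0]  -> 1 point(s)
  x = 5: RHS = 12, y in [5, 8]  -> 2 point(s)
  x = 9: RHS = 4, y in [2, 11]  -> 2 point(s)
  x = 11: RHS = 1, y in [1, 12]  -> 2 point(s)
Affine points: 11. Add the point at infinity: total = 12.

#E(F_13) = 12


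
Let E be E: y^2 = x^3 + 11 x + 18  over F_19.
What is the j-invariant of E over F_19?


Delta = -16(4 a^3 + 27 b^2) mod 19 = 17
-1728 * (4 a)^3 = -1728 * (4*11)^3 mod 19 = 7
j = 7 * 17^(-1) mod 19 = 6

j = 6 (mod 19)


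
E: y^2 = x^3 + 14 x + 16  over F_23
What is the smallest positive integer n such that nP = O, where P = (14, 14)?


Compute successive multiples of P until we hit O:
  1P = (14, 14)
  2P = (3, 4)
  3P = (15, 6)
  4P = (12, 16)
  5P = (21, 16)
  6P = (20, 4)
  7P = (2, 12)
  8P = (0, 19)
  ... (continuing to 31P)
  31P = O

ord(P) = 31


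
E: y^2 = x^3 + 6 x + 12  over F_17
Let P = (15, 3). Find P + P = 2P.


Doubling: s = (3 x1^2 + a) / (2 y1)
s = (3*15^2 + 6) / (2*3) mod 17 = 3
x3 = s^2 - 2 x1 mod 17 = 3^2 - 2*15 = 13
y3 = s (x1 - x3) - y1 mod 17 = 3 * (15 - 13) - 3 = 3

2P = (13, 3)


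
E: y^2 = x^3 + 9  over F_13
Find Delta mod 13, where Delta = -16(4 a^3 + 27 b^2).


4 a^3 + 27 b^2 = 4*0^3 + 27*9^2 = 0 + 2187 = 2187
Delta = -16 * (2187) = -34992
Delta mod 13 = 4

Delta = 4 (mod 13)


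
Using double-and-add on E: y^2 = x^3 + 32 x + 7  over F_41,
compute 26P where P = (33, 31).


k = 26 = 11010_2 (binary, LSB first: 01011)
Double-and-add from P = (33, 31):
  bit 0 = 0: acc unchanged = O
  bit 1 = 1: acc = O + (25, 27) = (25, 27)
  bit 2 = 0: acc unchanged = (25, 27)
  bit 3 = 1: acc = (25, 27) + (23, 6) = (11, 38)
  bit 4 = 1: acc = (11, 38) + (16, 33) = (15, 7)

26P = (15, 7)


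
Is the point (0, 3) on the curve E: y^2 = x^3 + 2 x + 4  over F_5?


Check whether y^2 = x^3 + 2 x + 4 (mod 5) for (x, y) = (0, 3).
LHS: y^2 = 3^2 mod 5 = 4
RHS: x^3 + 2 x + 4 = 0^3 + 2*0 + 4 mod 5 = 4
LHS = RHS

Yes, on the curve
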